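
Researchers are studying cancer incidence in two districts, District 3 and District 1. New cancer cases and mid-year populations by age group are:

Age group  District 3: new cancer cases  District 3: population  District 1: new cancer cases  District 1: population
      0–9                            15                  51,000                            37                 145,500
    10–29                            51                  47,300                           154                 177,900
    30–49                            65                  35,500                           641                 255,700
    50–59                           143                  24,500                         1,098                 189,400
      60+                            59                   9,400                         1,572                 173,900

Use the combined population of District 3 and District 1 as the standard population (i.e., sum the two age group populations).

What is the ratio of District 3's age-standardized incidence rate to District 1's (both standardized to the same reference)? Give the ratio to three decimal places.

0.835

Age-specific rates per 100,000 for District 3: 29.41, 107.82, 183.10, 583.67, 627.66.
For District 1: 25.43, 86.57, 250.68, 579.73, 903.97.
Combined standard total = 1,110,100; weights = 0.1770, 0.2029, 0.2623, 0.1927, 0.1651.
District 3: 0.1770×29.41 + 0.2029×107.82 + 0.2623×183.10 + 0.1927×583.67 + 0.1651×627.66 = 291.2144 per 100,000.
District 1: 0.1770×25.43 + 0.2029×86.57 + 0.2623×250.68 + 0.1927×579.73 + 0.1651×903.97 = 348.7896 per 100,000.
Ratio = 291.2144 ÷ 348.7896 = 0.83493.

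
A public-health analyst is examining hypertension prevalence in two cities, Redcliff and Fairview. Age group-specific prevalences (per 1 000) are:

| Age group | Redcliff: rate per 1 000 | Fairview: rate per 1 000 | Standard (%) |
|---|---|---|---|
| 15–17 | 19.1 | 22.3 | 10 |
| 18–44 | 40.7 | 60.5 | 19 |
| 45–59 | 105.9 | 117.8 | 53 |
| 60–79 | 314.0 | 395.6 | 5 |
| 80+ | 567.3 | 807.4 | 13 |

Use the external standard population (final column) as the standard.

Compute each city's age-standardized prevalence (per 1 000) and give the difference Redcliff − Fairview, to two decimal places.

Standard weights: 0.10, 0.19, 0.53, 0.05, 0.13.
Redcliff: 0.1000×19.1 + 0.1900×40.7 + 0.5300×105.9 + 0.0500×314.0 + 0.1300×567.3 = 155.2190 per 1 000.
Fairview: 0.1000×22.3 + 0.1900×60.5 + 0.5300×117.8 + 0.0500×395.6 + 0.1300×807.4 = 200.9010 per 1 000.
Difference = 155.2190 − 200.9010 = -45.6820.

-45.68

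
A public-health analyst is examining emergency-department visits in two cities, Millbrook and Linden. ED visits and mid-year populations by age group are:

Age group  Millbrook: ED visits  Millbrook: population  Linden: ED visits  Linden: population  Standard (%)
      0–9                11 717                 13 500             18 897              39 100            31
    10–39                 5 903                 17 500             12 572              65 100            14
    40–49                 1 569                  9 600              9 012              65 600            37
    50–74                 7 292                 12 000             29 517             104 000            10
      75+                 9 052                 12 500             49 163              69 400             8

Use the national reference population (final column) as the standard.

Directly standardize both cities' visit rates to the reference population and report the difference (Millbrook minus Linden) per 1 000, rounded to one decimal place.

182.7

Age-specific rates per 1 000 for Millbrook: 867.926, 337.314, 163.438, 607.667, 724.160.
For Linden: 483.299, 193.118, 137.378, 283.817, 708.401.
Standard weights: 0.31, 0.14, 0.37, 0.10, 0.08.
Millbrook: 0.3100×867.926 + 0.1400×337.314 + 0.3700×163.438 + 0.1000×607.667 + 0.0800×724.160 = 495.4524 per 1 000.
Linden: 0.3100×483.299 + 0.1400×193.118 + 0.3700×137.378 + 0.1000×283.817 + 0.0800×708.401 = 312.7430 per 1 000.
Difference = 495.4524 − 312.7430 = 182.7094.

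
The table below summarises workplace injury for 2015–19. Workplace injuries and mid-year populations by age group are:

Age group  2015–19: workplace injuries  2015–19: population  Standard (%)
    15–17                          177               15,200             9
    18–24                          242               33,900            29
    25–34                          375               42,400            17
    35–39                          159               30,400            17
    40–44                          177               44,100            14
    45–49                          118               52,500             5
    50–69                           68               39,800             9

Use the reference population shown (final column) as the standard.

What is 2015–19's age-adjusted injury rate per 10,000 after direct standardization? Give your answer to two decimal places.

63.39

Age-specific rates per 10,000 for 2015–19: 116.45, 71.39, 88.44, 52.30, 40.14, 22.48, 17.09.
Standard weights: 0.09, 0.29, 0.17, 0.17, 0.14, 0.05, 0.09.
Standardized rate: 0.0900×116.45 + 0.2900×71.39 + 0.1700×88.44 + 0.1700×52.30 + 0.1400×40.14 + 0.0500×22.48 + 0.0900×17.09 = 63.3897 per 10,000.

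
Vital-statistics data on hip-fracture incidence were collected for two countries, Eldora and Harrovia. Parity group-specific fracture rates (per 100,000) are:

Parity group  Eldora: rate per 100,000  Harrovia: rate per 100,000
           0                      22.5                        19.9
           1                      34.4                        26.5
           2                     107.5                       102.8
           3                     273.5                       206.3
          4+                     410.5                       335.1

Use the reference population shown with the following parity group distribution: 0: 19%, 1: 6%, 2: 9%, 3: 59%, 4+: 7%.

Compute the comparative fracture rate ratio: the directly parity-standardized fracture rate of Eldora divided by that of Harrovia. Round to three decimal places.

Standard weights: 0.19, 0.06, 0.09, 0.59, 0.07.
Eldora: 0.1900×22.5 + 0.0600×34.4 + 0.0900×107.5 + 0.5900×273.5 + 0.0700×410.5 = 206.1140 per 100,000.
Harrovia: 0.1900×19.9 + 0.0600×26.5 + 0.0900×102.8 + 0.5900×206.3 + 0.0700×335.1 = 159.7970 per 100,000.
Ratio = 206.1140 ÷ 159.7970 = 1.28985.

1.290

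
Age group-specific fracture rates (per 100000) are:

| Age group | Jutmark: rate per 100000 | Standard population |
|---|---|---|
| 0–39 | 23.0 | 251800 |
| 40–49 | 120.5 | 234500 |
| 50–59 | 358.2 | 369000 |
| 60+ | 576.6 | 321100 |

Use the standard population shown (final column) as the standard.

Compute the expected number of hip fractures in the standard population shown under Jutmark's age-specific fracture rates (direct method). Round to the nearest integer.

Expected hip fractures = Σ (standard pop × age-specific rate ÷ 100000)
= 251800×23.0/100000 + 234500×120.5/100000 + 369000×358.2/100000 + 321100×576.6/100000
= 57.91 + 282.57 + 1321.76 + 1851.46 = 3513.71.

3514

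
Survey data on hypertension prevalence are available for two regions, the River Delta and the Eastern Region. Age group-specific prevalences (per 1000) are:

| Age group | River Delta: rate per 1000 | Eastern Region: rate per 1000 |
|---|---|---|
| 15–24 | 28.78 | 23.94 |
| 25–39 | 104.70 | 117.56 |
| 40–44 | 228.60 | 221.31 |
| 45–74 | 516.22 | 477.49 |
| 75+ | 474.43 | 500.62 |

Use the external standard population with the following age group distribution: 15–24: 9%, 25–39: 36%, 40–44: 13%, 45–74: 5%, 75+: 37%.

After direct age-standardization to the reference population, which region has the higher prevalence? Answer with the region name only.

Eastern Region

Standard weights: 0.09, 0.36, 0.13, 0.05, 0.37.
The River Delta: 0.0900×28.78 + 0.3600×104.70 + 0.1300×228.60 + 0.0500×516.22 + 0.3700×474.43 = 271.3503 per 1000.
The Eastern Region: 0.0900×23.94 + 0.3600×117.56 + 0.1300×221.31 + 0.0500×477.49 + 0.3700×500.62 = 282.3504 per 1000.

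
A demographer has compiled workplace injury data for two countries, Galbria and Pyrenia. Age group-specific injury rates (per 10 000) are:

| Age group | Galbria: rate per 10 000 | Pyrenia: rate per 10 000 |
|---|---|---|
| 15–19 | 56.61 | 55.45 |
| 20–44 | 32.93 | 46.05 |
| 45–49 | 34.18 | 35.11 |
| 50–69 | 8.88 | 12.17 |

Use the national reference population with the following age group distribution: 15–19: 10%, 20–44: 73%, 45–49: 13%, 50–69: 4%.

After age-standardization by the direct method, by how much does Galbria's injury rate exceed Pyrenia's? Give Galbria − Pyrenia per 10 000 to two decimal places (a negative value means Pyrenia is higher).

-9.71

Standard weights: 0.10, 0.73, 0.13, 0.04.
Galbria: 0.1000×56.61 + 0.7300×32.93 + 0.1300×34.18 + 0.0400×8.88 = 34.4985 per 10 000.
Pyrenia: 0.1000×55.45 + 0.7300×46.05 + 0.1300×35.11 + 0.0400×12.17 = 44.2126 per 10 000.
Difference = 34.4985 − 44.2126 = -9.7141.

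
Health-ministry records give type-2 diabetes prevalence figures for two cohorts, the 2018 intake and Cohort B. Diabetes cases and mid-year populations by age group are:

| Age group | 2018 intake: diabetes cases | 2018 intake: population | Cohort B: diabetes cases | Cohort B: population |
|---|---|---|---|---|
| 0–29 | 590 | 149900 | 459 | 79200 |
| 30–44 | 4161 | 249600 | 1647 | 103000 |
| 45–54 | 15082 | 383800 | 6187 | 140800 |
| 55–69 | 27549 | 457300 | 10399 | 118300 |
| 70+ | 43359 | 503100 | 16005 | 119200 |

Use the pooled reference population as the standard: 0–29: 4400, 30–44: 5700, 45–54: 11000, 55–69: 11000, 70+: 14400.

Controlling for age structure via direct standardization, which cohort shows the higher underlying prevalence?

Cohort B

Age-specific rates per 1000 for the 2018 intake: 3.936, 16.671, 39.297, 60.243, 86.184.
For Cohort B: 5.795, 15.990, 43.942, 87.904, 134.270.
Standard total = 46500; weights = 0.0946, 0.1226, 0.2366, 0.2366, 0.3097.
The 2018 intake: 0.0946×3.936 + 0.1226×16.671 + 0.2366×39.297 + 0.2366×60.243 + 0.3097×86.184 = 52.6520 per 1000.
Cohort B: 0.0946×5.795 + 0.1226×15.990 + 0.2366×43.942 + 0.2366×87.904 + 0.3097×134.270 = 75.2781 per 1000.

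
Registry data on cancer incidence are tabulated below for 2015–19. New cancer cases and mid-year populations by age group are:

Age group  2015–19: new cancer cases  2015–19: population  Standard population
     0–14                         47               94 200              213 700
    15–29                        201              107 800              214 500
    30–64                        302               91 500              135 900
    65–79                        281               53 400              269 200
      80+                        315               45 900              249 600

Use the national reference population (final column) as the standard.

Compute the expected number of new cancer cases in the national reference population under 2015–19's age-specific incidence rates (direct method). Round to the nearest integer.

4085

Age-specific rates per 100 000 for 2015–19: 49.89, 186.46, 330.05, 526.22, 686.27.
Expected new cancer cases = Σ (standard pop × age-specific rate ÷ 100 000)
= 213 700×49.89/100 000 + 214 500×186.46/100 000 + 135 900×330.05/100 000 + 269 200×526.22/100 000 + 249 600×686.27/100 000
= 106.62 + 399.95 + 448.54 + 1416.58 + 1712.94 = 4084.63.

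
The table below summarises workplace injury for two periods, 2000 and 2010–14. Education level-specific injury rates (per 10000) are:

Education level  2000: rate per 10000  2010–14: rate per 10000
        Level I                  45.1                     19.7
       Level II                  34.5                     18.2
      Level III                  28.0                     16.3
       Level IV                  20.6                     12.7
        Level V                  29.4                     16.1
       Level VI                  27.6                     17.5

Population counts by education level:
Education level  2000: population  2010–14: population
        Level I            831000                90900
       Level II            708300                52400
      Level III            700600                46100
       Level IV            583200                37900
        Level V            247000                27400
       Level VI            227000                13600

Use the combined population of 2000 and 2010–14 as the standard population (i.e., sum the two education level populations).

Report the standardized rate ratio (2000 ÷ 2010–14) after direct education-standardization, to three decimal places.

Combined standard total = 3565400; weights = 0.2586, 0.2134, 0.2094, 0.1742, 0.0770, 0.0675.
2000: 0.2586×45.1 + 0.2134×34.5 + 0.2094×28.0 + 0.1742×20.6 + 0.0770×29.4 + 0.0675×27.6 = 32.6000 per 10000.
2010–14: 0.2586×19.7 + 0.2134×18.2 + 0.2094×16.3 + 0.1742×12.7 + 0.0770×16.1 + 0.0675×17.5 = 17.0230 per 10000.
Ratio = 32.6000 ÷ 17.0230 = 1.91506.

1.915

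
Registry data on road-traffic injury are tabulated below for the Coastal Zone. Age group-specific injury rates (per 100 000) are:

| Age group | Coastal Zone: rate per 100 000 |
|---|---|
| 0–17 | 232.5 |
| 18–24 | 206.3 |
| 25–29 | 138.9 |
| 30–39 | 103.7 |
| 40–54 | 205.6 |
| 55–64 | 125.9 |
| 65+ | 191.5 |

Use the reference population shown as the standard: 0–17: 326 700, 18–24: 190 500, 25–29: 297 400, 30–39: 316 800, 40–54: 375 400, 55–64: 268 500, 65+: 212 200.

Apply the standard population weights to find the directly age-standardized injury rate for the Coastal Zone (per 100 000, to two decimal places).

Standard total = 1 987 500; weights = 0.1644, 0.0958, 0.1496, 0.1594, 0.1889, 0.1351, 0.1068.
Standardized rate: 0.1644×232.5 + 0.0958×206.3 + 0.1496×138.9 + 0.1594×103.7 + 0.1889×205.6 + 0.1351×125.9 + 0.1068×191.5 = 171.5933 per 100 000.

171.59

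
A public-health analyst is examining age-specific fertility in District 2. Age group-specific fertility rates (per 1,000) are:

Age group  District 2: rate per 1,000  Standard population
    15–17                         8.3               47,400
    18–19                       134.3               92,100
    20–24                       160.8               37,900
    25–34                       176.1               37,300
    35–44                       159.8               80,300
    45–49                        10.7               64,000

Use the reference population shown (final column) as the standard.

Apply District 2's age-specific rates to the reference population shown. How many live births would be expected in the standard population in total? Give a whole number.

38942

Expected live births = Σ (standard pop × age-specific rate ÷ 1,000)
= 47,400×8.3/1,000 + 92,100×134.3/1,000 + 37,900×160.8/1,000 + 37,300×176.1/1,000 + 80,300×159.8/1,000 + 64,000×10.7/1,000
= 393.42 + 12369.03 + 6094.32 + 6568.53 + 12831.94 + 684.80 = 38942.04.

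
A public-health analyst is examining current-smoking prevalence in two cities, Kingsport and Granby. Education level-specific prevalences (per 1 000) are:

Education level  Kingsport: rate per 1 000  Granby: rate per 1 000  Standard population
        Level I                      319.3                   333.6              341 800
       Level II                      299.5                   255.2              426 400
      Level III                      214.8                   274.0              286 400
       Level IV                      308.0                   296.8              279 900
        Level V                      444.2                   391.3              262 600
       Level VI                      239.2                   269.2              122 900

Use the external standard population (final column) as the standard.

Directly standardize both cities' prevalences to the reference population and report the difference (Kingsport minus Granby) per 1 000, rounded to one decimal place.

6.0

Standard total = 1 720 000; weights = 0.1987, 0.2479, 0.1665, 0.1627, 0.1527, 0.0715.
Kingsport: 0.1987×319.3 + 0.2479×299.5 + 0.1665×214.8 + 0.1627×308.0 + 0.1527×444.2 + 0.0715×239.2 = 308.4977 per 1 000.
Granby: 0.1987×333.6 + 0.2479×255.2 + 0.1665×274.0 + 0.1627×296.8 + 0.1527×391.3 + 0.0715×269.2 = 302.4592 per 1 000.
Difference = 308.4977 − 302.4592 = 6.0386.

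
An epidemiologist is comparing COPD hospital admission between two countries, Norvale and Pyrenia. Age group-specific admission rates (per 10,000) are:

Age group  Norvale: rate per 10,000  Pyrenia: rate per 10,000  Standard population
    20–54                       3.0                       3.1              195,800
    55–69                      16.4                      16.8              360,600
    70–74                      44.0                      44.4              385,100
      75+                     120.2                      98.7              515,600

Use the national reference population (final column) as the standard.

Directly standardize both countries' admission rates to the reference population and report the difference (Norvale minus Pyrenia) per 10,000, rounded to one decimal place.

7.4

Standard total = 1,457,100; weights = 0.1344, 0.2475, 0.2643, 0.3539.
Norvale: 0.1344×3.0 + 0.2475×16.4 + 0.2643×44.0 + 0.3539×120.2 = 58.6238 per 10,000.
Pyrenia: 0.1344×3.1 + 0.2475×16.8 + 0.2643×44.4 + 0.3539×98.7 = 51.2341 per 10,000.
Difference = 58.6238 − 51.2341 = 7.3897.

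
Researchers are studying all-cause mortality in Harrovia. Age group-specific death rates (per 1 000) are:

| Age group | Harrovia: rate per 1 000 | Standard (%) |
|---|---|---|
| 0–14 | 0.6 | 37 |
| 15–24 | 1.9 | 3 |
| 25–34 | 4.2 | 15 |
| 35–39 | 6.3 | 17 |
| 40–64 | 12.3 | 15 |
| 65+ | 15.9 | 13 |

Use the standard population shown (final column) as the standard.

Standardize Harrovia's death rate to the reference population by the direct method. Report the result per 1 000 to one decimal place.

5.9

Standard weights: 0.37, 0.03, 0.15, 0.17, 0.15, 0.13.
Standardized rate: 0.3700×0.6 + 0.0300×1.9 + 0.1500×4.2 + 0.1700×6.3 + 0.1500×12.3 + 0.1300×15.9 = 5.8920 per 1 000.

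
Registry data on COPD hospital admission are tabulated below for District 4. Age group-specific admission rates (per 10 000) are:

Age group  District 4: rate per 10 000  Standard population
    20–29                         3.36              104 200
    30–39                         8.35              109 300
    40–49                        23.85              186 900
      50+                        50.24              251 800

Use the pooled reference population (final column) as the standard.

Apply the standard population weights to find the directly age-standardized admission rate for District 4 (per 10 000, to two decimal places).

28.17

Standard total = 652 200; weights = 0.1598, 0.1676, 0.2866, 0.3861.
Standardized rate: 0.1598×3.36 + 0.1676×8.35 + 0.2866×23.85 + 0.3861×50.24 = 28.1674 per 10 000.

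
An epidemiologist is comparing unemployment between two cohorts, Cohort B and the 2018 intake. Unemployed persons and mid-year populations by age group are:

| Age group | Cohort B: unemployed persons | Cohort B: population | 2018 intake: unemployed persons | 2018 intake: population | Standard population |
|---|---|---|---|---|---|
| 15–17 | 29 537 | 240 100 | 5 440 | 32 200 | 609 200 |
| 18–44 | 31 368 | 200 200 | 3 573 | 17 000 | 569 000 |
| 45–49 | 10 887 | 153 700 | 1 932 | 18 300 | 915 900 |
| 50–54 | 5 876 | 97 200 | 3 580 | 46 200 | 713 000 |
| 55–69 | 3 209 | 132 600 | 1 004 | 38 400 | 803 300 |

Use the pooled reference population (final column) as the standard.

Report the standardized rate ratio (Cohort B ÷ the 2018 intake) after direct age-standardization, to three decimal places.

0.737

Age-specific rates per 1 000 for Cohort B: 123.020, 156.683, 70.833, 60.453, 24.201.
For the 2018 intake: 168.944, 210.176, 105.574, 77.489, 26.146.
Standard total = 3 610 400; weights = 0.1687, 0.1576, 0.2537, 0.1975, 0.2225.
Cohort B: 0.1687×123.020 + 0.1576×156.683 + 0.2537×70.833 + 0.1975×60.453 + 0.2225×24.201 = 80.7432 per 1 000.
The 2018 intake: 0.1687×168.944 + 0.1576×210.176 + 0.2537×105.574 + 0.1975×77.489 + 0.2225×26.146 = 109.5333 per 1 000.
Ratio = 80.7432 ÷ 109.5333 = 0.73716.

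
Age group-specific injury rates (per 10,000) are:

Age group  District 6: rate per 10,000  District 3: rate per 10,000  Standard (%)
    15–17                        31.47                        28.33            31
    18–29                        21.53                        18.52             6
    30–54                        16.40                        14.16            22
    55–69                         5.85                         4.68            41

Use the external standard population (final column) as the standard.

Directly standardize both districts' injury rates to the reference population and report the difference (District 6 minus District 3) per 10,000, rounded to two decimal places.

2.13

Standard weights: 0.31, 0.06, 0.22, 0.41.
District 6: 0.3100×31.47 + 0.0600×21.53 + 0.2200×16.40 + 0.4100×5.85 = 17.0540 per 10,000.
District 3: 0.3100×28.33 + 0.0600×18.52 + 0.2200×14.16 + 0.4100×4.68 = 14.9275 per 10,000.
Difference = 17.0540 − 14.9275 = 2.1265.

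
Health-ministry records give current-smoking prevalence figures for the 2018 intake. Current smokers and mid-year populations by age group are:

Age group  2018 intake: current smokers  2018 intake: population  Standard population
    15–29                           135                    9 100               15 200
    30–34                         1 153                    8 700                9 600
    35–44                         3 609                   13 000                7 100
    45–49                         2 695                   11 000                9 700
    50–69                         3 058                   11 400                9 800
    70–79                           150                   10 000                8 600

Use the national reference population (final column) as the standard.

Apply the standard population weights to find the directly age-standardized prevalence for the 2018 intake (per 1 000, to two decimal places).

Age-specific rates per 1 000 for the 2018 intake: 14.835, 132.529, 277.615, 245.000, 268.246, 15.000.
Standard total = 60 000; weights = 0.2533, 0.1600, 0.1183, 0.1617, 0.1633, 0.1433.
Standardized rate: 0.2533×14.835 + 0.1600×132.529 + 0.1183×277.615 + 0.1617×245.000 + 0.1633×268.246 + 0.1433×15.000 = 143.3858 per 1 000.

143.39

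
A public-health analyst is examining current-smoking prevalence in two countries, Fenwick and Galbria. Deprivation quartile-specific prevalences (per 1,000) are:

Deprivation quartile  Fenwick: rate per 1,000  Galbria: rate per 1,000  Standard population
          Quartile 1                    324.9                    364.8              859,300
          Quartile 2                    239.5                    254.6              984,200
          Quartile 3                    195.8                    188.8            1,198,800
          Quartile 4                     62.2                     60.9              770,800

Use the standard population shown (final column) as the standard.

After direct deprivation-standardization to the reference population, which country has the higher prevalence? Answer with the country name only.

Standard total = 3,813,100; weights = 0.2254, 0.2581, 0.3144, 0.2021.
Fenwick: 0.2254×324.9 + 0.2581×239.5 + 0.3144×195.8 + 0.2021×62.2 = 209.1661 per 1,000.
Galbria: 0.2254×364.8 + 0.2581×254.6 + 0.3144×188.8 + 0.2021×60.9 = 219.5917 per 1,000.

Galbria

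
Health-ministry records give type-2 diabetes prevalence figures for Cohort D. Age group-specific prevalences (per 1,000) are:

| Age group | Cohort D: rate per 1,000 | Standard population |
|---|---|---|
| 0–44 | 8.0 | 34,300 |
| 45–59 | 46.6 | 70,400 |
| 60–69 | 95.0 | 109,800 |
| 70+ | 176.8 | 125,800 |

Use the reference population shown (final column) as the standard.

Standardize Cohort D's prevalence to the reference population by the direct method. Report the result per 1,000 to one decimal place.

Standard total = 340,300; weights = 0.1008, 0.2069, 0.3227, 0.3697.
Standardized rate: 0.1008×8.0 + 0.2069×46.6 + 0.3227×95.0 + 0.3697×176.8 = 106.4575 per 1,000.

106.5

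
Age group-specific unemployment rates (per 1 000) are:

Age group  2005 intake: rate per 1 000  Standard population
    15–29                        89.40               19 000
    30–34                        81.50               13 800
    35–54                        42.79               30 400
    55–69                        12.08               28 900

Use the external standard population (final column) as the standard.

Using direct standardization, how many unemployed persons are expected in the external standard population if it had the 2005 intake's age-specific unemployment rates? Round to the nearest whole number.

4473

Expected unemployed persons = Σ (standard pop × age-specific rate ÷ 1 000)
= 19 000×89.40/1 000 + 13 800×81.50/1 000 + 30 400×42.79/1 000 + 28 900×12.08/1 000
= 1698.60 + 1124.70 + 1300.82 + 349.11 = 4473.23.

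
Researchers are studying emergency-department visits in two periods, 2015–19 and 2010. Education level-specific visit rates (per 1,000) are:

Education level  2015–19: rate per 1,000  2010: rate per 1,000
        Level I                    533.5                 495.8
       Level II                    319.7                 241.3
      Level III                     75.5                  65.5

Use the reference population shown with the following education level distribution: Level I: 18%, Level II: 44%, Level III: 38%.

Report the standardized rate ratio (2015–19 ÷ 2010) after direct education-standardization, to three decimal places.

Standard weights: 0.18, 0.44, 0.38.
2015–19: 0.1800×533.5 + 0.4400×319.7 + 0.3800×75.5 = 265.3880 per 1,000.
2010: 0.1800×495.8 + 0.4400×241.3 + 0.3800×65.5 = 220.3060 per 1,000.
Ratio = 265.3880 ÷ 220.3060 = 1.20463.

1.205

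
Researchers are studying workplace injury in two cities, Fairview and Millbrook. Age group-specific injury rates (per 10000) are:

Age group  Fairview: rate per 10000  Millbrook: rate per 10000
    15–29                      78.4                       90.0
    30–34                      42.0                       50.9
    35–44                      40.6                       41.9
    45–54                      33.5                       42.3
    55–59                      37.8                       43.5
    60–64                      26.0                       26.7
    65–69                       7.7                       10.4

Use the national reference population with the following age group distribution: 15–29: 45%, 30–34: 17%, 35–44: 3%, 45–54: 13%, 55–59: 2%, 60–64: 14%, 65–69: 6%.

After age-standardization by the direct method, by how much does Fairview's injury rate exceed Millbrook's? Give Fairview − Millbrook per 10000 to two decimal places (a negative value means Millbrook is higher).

-8.29

Standard weights: 0.45, 0.17, 0.03, 0.13, 0.02, 0.14, 0.06.
Fairview: 0.4500×78.4 + 0.1700×42.0 + 0.0300×40.6 + 0.1300×33.5 + 0.0200×37.8 + 0.1400×26.0 + 0.0600×7.7 = 52.8510 per 10000.
Millbrook: 0.4500×90.0 + 0.1700×50.9 + 0.0300×41.9 + 0.1300×42.3 + 0.0200×43.5 + 0.1400×26.7 + 0.0600×10.4 = 61.1410 per 10000.
Difference = 52.8510 − 61.1410 = -8.2900.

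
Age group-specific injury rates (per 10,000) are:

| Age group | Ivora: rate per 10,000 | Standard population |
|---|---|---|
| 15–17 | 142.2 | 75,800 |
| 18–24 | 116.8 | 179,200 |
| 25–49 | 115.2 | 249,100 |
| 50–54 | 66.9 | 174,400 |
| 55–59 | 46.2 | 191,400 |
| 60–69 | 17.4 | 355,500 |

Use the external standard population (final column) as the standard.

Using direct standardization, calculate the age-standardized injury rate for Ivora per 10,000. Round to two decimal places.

Standard total = 1,225,400; weights = 0.0619, 0.1462, 0.2033, 0.1423, 0.1562, 0.2901.
Standardized rate: 0.0619×142.2 + 0.1462×116.8 + 0.2033×115.2 + 0.1423×66.9 + 0.1562×46.2 + 0.2901×17.4 = 71.0800 per 10,000.

71.08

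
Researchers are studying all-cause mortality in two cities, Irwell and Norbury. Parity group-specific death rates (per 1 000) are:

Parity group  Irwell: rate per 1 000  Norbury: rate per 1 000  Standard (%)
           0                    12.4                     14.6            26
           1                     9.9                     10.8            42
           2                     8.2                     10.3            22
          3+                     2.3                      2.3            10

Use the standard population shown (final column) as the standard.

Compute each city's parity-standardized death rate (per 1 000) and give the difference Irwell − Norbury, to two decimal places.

Standard weights: 0.26, 0.42, 0.22, 0.10.
Irwell: 0.2600×12.4 + 0.4200×9.9 + 0.2200×8.2 + 0.1000×2.3 = 9.4160 per 1 000.
Norbury: 0.2600×14.6 + 0.4200×10.8 + 0.2200×10.3 + 0.1000×2.3 = 10.8280 per 1 000.
Difference = 9.4160 − 10.8280 = -1.4120.

-1.41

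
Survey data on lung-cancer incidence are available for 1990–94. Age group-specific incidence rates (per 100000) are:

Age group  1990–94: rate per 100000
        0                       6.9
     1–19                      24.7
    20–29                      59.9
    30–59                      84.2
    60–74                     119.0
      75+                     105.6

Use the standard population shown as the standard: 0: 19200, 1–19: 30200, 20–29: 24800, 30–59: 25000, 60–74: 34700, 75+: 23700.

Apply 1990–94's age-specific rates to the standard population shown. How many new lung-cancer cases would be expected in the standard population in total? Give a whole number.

Expected new lung-cancer cases = Σ (standard pop × age-specific rate ÷ 100000)
= 19200×6.9/100000 + 30200×24.7/100000 + 24800×59.9/100000 + 25000×84.2/100000 + 34700×119.0/100000 + 23700×105.6/100000
= 1.32 + 7.46 + 14.86 + 21.05 + 41.29 + 25.03 = 111.01.

111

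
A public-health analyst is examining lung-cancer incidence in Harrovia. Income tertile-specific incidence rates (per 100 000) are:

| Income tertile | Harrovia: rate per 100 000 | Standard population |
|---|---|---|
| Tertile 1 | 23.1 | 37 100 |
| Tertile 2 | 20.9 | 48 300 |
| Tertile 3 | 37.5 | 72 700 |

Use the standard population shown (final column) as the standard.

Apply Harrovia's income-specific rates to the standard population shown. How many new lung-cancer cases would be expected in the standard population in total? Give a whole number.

46

Expected new lung-cancer cases = Σ (standard pop × income-specific rate ÷ 100 000)
= 37 100×23.1/100 000 + 48 300×20.9/100 000 + 72 700×37.5/100 000
= 8.57 + 10.09 + 27.26 = 45.93.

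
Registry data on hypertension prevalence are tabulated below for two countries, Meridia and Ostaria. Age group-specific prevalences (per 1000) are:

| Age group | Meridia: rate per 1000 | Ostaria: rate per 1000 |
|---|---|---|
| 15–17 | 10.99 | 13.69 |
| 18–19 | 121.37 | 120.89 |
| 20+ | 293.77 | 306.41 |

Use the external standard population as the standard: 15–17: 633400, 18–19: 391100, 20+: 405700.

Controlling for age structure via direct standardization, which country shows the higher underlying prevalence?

Ostaria

Standard total = 1430200; weights = 0.4429, 0.2735, 0.2837.
Meridia: 0.4429×10.99 + 0.2735×121.37 + 0.2837×293.77 = 121.3896 per 1000.
Ostaria: 0.4429×13.69 + 0.2735×120.89 + 0.2837×306.41 = 126.0396 per 1000.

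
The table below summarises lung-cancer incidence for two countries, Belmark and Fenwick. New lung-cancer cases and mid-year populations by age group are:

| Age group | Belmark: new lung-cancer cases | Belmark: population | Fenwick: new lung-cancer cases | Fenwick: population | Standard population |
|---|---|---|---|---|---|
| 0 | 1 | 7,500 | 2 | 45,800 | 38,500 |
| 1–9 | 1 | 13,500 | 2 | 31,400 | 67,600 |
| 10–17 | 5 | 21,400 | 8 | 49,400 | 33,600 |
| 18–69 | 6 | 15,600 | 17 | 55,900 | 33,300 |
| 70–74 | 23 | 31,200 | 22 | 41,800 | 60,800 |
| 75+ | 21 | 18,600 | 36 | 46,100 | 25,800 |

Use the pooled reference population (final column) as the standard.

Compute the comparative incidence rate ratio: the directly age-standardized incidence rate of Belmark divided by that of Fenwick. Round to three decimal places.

1.421

Age-specific rates per 100,000 for Belmark: 13.33, 7.41, 23.36, 38.46, 73.72, 112.90.
For Fenwick: 4.37, 6.37, 16.19, 30.41, 52.63, 78.09.
Standard total = 259,600; weights = 0.1483, 0.2604, 0.1294, 0.1283, 0.2342, 0.0994.
Belmark: 0.1483×13.33 + 0.2604×7.41 + 0.1294×23.36 + 0.1283×38.46 + 0.2342×73.72 + 0.0994×112.90 = 40.3499 per 100,000.
Fenwick: 0.1483×4.37 + 0.2604×6.37 + 0.1294×16.19 + 0.1283×30.41 + 0.2342×52.63 + 0.0994×78.09 = 28.3909 per 100,000.
Ratio = 40.3499 ÷ 28.3909 = 1.42123.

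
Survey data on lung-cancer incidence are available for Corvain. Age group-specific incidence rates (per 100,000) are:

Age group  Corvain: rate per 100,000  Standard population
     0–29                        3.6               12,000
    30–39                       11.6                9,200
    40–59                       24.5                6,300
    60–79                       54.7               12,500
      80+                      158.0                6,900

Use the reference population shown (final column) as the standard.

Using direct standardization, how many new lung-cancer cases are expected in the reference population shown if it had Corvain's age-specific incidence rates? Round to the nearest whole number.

21

Expected new lung-cancer cases = Σ (standard pop × age-specific rate ÷ 100,000)
= 12,000×3.6/100,000 + 9,200×11.6/100,000 + 6,300×24.5/100,000 + 12,500×54.7/100,000 + 6,900×158.0/100,000
= 0.43 + 1.07 + 1.54 + 6.84 + 10.90 = 20.78.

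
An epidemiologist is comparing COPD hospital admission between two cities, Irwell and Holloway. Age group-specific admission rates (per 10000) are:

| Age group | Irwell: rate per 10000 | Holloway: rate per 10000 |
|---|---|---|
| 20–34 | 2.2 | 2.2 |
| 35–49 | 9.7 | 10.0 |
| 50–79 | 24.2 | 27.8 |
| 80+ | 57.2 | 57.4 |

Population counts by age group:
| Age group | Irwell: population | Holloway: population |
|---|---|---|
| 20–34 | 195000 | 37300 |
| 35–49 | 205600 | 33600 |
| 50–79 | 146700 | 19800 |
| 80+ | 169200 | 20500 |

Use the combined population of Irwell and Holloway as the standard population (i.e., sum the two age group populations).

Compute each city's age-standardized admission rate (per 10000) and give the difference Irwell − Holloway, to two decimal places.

-0.86

Combined standard total = 827700; weights = 0.2807, 0.2890, 0.2012, 0.2292.
Irwell: 0.2807×2.2 + 0.2890×9.7 + 0.2012×24.2 + 0.2292×57.2 = 21.3984 per 10000.
Holloway: 0.2807×2.2 + 0.2890×10.0 + 0.2012×27.8 + 0.2292×57.4 = 22.2551 per 10000.
Difference = 21.3984 − 22.2551 = -0.8567.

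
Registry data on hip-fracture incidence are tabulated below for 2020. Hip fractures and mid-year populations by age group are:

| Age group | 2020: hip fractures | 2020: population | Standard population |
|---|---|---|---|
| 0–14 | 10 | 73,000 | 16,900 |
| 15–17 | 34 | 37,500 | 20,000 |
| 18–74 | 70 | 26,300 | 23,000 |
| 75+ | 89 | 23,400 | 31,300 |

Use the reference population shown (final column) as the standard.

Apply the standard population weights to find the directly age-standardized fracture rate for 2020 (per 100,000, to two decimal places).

220.08

Age-specific rates per 100,000 for 2020: 13.70, 90.67, 266.16, 380.34.
Standard total = 91,200; weights = 0.1853, 0.2193, 0.2522, 0.3432.
Standardized rate: 0.1853×13.70 + 0.2193×90.67 + 0.2522×266.16 + 0.3432×380.34 = 220.0791 per 100,000.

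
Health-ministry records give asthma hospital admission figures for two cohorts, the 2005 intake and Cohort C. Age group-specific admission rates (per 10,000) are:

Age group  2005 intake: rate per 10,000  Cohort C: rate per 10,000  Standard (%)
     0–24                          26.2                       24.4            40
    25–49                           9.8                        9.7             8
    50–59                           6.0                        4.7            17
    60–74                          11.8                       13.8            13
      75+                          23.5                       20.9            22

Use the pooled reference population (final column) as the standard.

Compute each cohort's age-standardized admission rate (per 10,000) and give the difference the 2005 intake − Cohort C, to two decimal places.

Standard weights: 0.40, 0.08, 0.17, 0.13, 0.22.
The 2005 intake: 0.4000×26.2 + 0.0800×9.8 + 0.1700×6.0 + 0.1300×11.8 + 0.2200×23.5 = 18.9880 per 10,000.
Cohort C: 0.4000×24.4 + 0.0800×9.7 + 0.1700×4.7 + 0.1300×13.8 + 0.2200×20.9 = 17.7270 per 10,000.
Difference = 18.9880 − 17.7270 = 1.2610.

1.26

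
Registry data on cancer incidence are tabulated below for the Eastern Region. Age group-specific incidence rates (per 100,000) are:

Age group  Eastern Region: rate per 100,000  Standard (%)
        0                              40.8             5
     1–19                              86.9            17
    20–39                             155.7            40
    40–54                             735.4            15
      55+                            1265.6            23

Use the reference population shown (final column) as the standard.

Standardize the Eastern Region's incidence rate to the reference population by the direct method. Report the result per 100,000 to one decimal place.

Standard weights: 0.05, 0.17, 0.40, 0.15, 0.23.
Standardized rate: 0.0500×40.8 + 0.1700×86.9 + 0.4000×155.7 + 0.1500×735.4 + 0.2300×1265.6 = 480.4910 per 100,000.

480.5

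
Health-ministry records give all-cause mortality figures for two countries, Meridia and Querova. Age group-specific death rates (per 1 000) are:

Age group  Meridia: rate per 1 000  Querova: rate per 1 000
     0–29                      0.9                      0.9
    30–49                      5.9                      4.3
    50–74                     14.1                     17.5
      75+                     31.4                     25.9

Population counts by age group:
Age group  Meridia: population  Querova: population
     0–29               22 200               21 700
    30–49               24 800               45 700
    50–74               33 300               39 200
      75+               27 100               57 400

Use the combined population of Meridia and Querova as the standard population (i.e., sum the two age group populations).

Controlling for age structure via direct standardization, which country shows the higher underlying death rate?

Meridia

Combined standard total = 271 400; weights = 0.1618, 0.2598, 0.2671, 0.3113.
Meridia: 0.1618×0.9 + 0.2598×5.9 + 0.2671×14.1 + 0.3113×31.4 = 15.2211 per 1 000.
Querova: 0.1618×0.9 + 0.2598×4.3 + 0.2671×17.5 + 0.3113×25.9 = 14.0013 per 1 000.
The crude rates (13.84 vs 14.57) would put Querova higher, but that reflects its age composition; once standardized to a common age structure, Meridia has the higher underlying rate.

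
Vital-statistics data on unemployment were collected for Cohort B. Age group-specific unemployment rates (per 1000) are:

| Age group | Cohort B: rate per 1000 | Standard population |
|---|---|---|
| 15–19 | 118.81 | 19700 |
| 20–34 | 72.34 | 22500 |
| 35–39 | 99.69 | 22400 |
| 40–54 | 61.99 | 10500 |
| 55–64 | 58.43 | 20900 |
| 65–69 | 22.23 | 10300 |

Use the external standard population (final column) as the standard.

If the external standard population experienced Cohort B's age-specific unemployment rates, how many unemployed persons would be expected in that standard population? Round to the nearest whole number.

8302

Expected unemployed persons = Σ (standard pop × age-specific rate ÷ 1000)
= 19700×118.81/1000 + 22500×72.34/1000 + 22400×99.69/1000 + 10500×61.99/1000 + 20900×58.43/1000 + 10300×22.23/1000
= 2340.56 + 1627.65 + 2233.06 + 650.89 + 1221.19 + 228.97 = 8302.31.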